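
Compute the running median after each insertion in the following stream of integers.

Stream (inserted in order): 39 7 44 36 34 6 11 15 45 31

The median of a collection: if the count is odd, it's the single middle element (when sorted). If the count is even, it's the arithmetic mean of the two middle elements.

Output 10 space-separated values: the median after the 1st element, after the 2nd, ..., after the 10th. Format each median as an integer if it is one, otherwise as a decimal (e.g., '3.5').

Step 1: insert 39 -> lo=[39] (size 1, max 39) hi=[] (size 0) -> median=39
Step 2: insert 7 -> lo=[7] (size 1, max 7) hi=[39] (size 1, min 39) -> median=23
Step 3: insert 44 -> lo=[7, 39] (size 2, max 39) hi=[44] (size 1, min 44) -> median=39
Step 4: insert 36 -> lo=[7, 36] (size 2, max 36) hi=[39, 44] (size 2, min 39) -> median=37.5
Step 5: insert 34 -> lo=[7, 34, 36] (size 3, max 36) hi=[39, 44] (size 2, min 39) -> median=36
Step 6: insert 6 -> lo=[6, 7, 34] (size 3, max 34) hi=[36, 39, 44] (size 3, min 36) -> median=35
Step 7: insert 11 -> lo=[6, 7, 11, 34] (size 4, max 34) hi=[36, 39, 44] (size 3, min 36) -> median=34
Step 8: insert 15 -> lo=[6, 7, 11, 15] (size 4, max 15) hi=[34, 36, 39, 44] (size 4, min 34) -> median=24.5
Step 9: insert 45 -> lo=[6, 7, 11, 15, 34] (size 5, max 34) hi=[36, 39, 44, 45] (size 4, min 36) -> median=34
Step 10: insert 31 -> lo=[6, 7, 11, 15, 31] (size 5, max 31) hi=[34, 36, 39, 44, 45] (size 5, min 34) -> median=32.5

Answer: 39 23 39 37.5 36 35 34 24.5 34 32.5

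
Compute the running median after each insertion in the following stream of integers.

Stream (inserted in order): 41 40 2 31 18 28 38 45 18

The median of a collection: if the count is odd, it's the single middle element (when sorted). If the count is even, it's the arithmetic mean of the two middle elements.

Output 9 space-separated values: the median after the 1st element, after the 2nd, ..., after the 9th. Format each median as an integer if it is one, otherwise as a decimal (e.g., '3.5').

Step 1: insert 41 -> lo=[41] (size 1, max 41) hi=[] (size 0) -> median=41
Step 2: insert 40 -> lo=[40] (size 1, max 40) hi=[41] (size 1, min 41) -> median=40.5
Step 3: insert 2 -> lo=[2, 40] (size 2, max 40) hi=[41] (size 1, min 41) -> median=40
Step 4: insert 31 -> lo=[2, 31] (size 2, max 31) hi=[40, 41] (size 2, min 40) -> median=35.5
Step 5: insert 18 -> lo=[2, 18, 31] (size 3, max 31) hi=[40, 41] (size 2, min 40) -> median=31
Step 6: insert 28 -> lo=[2, 18, 28] (size 3, max 28) hi=[31, 40, 41] (size 3, min 31) -> median=29.5
Step 7: insert 38 -> lo=[2, 18, 28, 31] (size 4, max 31) hi=[38, 40, 41] (size 3, min 38) -> median=31
Step 8: insert 45 -> lo=[2, 18, 28, 31] (size 4, max 31) hi=[38, 40, 41, 45] (size 4, min 38) -> median=34.5
Step 9: insert 18 -> lo=[2, 18, 18, 28, 31] (size 5, max 31) hi=[38, 40, 41, 45] (size 4, min 38) -> median=31

Answer: 41 40.5 40 35.5 31 29.5 31 34.5 31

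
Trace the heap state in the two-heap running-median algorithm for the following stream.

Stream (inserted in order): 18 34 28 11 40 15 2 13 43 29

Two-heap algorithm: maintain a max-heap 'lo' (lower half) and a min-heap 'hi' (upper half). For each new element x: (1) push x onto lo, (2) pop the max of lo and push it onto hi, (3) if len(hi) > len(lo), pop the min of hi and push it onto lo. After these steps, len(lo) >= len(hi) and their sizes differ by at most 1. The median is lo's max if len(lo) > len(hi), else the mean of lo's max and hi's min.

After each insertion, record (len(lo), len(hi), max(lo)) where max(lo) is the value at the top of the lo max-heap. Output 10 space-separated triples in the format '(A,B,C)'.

Step 1: insert 18 -> lo=[18] hi=[] -> (len(lo)=1, len(hi)=0, max(lo)=18)
Step 2: insert 34 -> lo=[18] hi=[34] -> (len(lo)=1, len(hi)=1, max(lo)=18)
Step 3: insert 28 -> lo=[18, 28] hi=[34] -> (len(lo)=2, len(hi)=1, max(lo)=28)
Step 4: insert 11 -> lo=[11, 18] hi=[28, 34] -> (len(lo)=2, len(hi)=2, max(lo)=18)
Step 5: insert 40 -> lo=[11, 18, 28] hi=[34, 40] -> (len(lo)=3, len(hi)=2, max(lo)=28)
Step 6: insert 15 -> lo=[11, 15, 18] hi=[28, 34, 40] -> (len(lo)=3, len(hi)=3, max(lo)=18)
Step 7: insert 2 -> lo=[2, 11, 15, 18] hi=[28, 34, 40] -> (len(lo)=4, len(hi)=3, max(lo)=18)
Step 8: insert 13 -> lo=[2, 11, 13, 15] hi=[18, 28, 34, 40] -> (len(lo)=4, len(hi)=4, max(lo)=15)
Step 9: insert 43 -> lo=[2, 11, 13, 15, 18] hi=[28, 34, 40, 43] -> (len(lo)=5, len(hi)=4, max(lo)=18)
Step 10: insert 29 -> lo=[2, 11, 13, 15, 18] hi=[28, 29, 34, 40, 43] -> (len(lo)=5, len(hi)=5, max(lo)=18)

Answer: (1,0,18) (1,1,18) (2,1,28) (2,2,18) (3,2,28) (3,3,18) (4,3,18) (4,4,15) (5,4,18) (5,5,18)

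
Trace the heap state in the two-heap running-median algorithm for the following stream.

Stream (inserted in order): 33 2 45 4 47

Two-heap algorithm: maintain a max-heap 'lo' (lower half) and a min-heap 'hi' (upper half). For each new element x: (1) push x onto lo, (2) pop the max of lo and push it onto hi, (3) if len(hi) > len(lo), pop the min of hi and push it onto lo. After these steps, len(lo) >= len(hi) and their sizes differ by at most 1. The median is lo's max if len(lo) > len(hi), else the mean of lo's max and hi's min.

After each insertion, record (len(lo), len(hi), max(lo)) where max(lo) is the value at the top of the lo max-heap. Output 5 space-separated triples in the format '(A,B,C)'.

Step 1: insert 33 -> lo=[33] hi=[] -> (len(lo)=1, len(hi)=0, max(lo)=33)
Step 2: insert 2 -> lo=[2] hi=[33] -> (len(lo)=1, len(hi)=1, max(lo)=2)
Step 3: insert 45 -> lo=[2, 33] hi=[45] -> (len(lo)=2, len(hi)=1, max(lo)=33)
Step 4: insert 4 -> lo=[2, 4] hi=[33, 45] -> (len(lo)=2, len(hi)=2, max(lo)=4)
Step 5: insert 47 -> lo=[2, 4, 33] hi=[45, 47] -> (len(lo)=3, len(hi)=2, max(lo)=33)

Answer: (1,0,33) (1,1,2) (2,1,33) (2,2,4) (3,2,33)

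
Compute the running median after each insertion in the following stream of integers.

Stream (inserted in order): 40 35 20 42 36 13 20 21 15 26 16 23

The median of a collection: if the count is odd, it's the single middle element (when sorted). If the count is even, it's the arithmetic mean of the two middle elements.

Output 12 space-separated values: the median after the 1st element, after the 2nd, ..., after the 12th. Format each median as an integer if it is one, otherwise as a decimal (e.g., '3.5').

Answer: 40 37.5 35 37.5 36 35.5 35 28 21 23.5 21 22

Derivation:
Step 1: insert 40 -> lo=[40] (size 1, max 40) hi=[] (size 0) -> median=40
Step 2: insert 35 -> lo=[35] (size 1, max 35) hi=[40] (size 1, min 40) -> median=37.5
Step 3: insert 20 -> lo=[20, 35] (size 2, max 35) hi=[40] (size 1, min 40) -> median=35
Step 4: insert 42 -> lo=[20, 35] (size 2, max 35) hi=[40, 42] (size 2, min 40) -> median=37.5
Step 5: insert 36 -> lo=[20, 35, 36] (size 3, max 36) hi=[40, 42] (size 2, min 40) -> median=36
Step 6: insert 13 -> lo=[13, 20, 35] (size 3, max 35) hi=[36, 40, 42] (size 3, min 36) -> median=35.5
Step 7: insert 20 -> lo=[13, 20, 20, 35] (size 4, max 35) hi=[36, 40, 42] (size 3, min 36) -> median=35
Step 8: insert 21 -> lo=[13, 20, 20, 21] (size 4, max 21) hi=[35, 36, 40, 42] (size 4, min 35) -> median=28
Step 9: insert 15 -> lo=[13, 15, 20, 20, 21] (size 5, max 21) hi=[35, 36, 40, 42] (size 4, min 35) -> median=21
Step 10: insert 26 -> lo=[13, 15, 20, 20, 21] (size 5, max 21) hi=[26, 35, 36, 40, 42] (size 5, min 26) -> median=23.5
Step 11: insert 16 -> lo=[13, 15, 16, 20, 20, 21] (size 6, max 21) hi=[26, 35, 36, 40, 42] (size 5, min 26) -> median=21
Step 12: insert 23 -> lo=[13, 15, 16, 20, 20, 21] (size 6, max 21) hi=[23, 26, 35, 36, 40, 42] (size 6, min 23) -> median=22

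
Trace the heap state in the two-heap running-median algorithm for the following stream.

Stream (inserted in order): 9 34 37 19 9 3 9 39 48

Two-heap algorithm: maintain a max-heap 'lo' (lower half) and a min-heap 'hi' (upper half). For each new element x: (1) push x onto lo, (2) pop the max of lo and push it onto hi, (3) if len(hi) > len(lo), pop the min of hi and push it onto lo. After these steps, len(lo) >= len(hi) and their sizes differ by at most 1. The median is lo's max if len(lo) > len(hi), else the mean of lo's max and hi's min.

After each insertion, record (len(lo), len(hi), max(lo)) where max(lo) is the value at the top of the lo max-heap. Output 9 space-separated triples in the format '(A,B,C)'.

Step 1: insert 9 -> lo=[9] hi=[] -> (len(lo)=1, len(hi)=0, max(lo)=9)
Step 2: insert 34 -> lo=[9] hi=[34] -> (len(lo)=1, len(hi)=1, max(lo)=9)
Step 3: insert 37 -> lo=[9, 34] hi=[37] -> (len(lo)=2, len(hi)=1, max(lo)=34)
Step 4: insert 19 -> lo=[9, 19] hi=[34, 37] -> (len(lo)=2, len(hi)=2, max(lo)=19)
Step 5: insert 9 -> lo=[9, 9, 19] hi=[34, 37] -> (len(lo)=3, len(hi)=2, max(lo)=19)
Step 6: insert 3 -> lo=[3, 9, 9] hi=[19, 34, 37] -> (len(lo)=3, len(hi)=3, max(lo)=9)
Step 7: insert 9 -> lo=[3, 9, 9, 9] hi=[19, 34, 37] -> (len(lo)=4, len(hi)=3, max(lo)=9)
Step 8: insert 39 -> lo=[3, 9, 9, 9] hi=[19, 34, 37, 39] -> (len(lo)=4, len(hi)=4, max(lo)=9)
Step 9: insert 48 -> lo=[3, 9, 9, 9, 19] hi=[34, 37, 39, 48] -> (len(lo)=5, len(hi)=4, max(lo)=19)

Answer: (1,0,9) (1,1,9) (2,1,34) (2,2,19) (3,2,19) (3,3,9) (4,3,9) (4,4,9) (5,4,19)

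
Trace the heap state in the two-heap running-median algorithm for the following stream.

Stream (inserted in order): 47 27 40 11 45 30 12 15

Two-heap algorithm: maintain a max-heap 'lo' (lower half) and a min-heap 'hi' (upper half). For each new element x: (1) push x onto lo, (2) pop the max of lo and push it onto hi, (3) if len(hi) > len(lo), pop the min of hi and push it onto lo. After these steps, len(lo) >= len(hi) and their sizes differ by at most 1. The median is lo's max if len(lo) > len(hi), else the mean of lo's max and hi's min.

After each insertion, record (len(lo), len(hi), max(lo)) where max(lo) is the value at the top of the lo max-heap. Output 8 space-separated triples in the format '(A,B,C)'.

Step 1: insert 47 -> lo=[47] hi=[] -> (len(lo)=1, len(hi)=0, max(lo)=47)
Step 2: insert 27 -> lo=[27] hi=[47] -> (len(lo)=1, len(hi)=1, max(lo)=27)
Step 3: insert 40 -> lo=[27, 40] hi=[47] -> (len(lo)=2, len(hi)=1, max(lo)=40)
Step 4: insert 11 -> lo=[11, 27] hi=[40, 47] -> (len(lo)=2, len(hi)=2, max(lo)=27)
Step 5: insert 45 -> lo=[11, 27, 40] hi=[45, 47] -> (len(lo)=3, len(hi)=2, max(lo)=40)
Step 6: insert 30 -> lo=[11, 27, 30] hi=[40, 45, 47] -> (len(lo)=3, len(hi)=3, max(lo)=30)
Step 7: insert 12 -> lo=[11, 12, 27, 30] hi=[40, 45, 47] -> (len(lo)=4, len(hi)=3, max(lo)=30)
Step 8: insert 15 -> lo=[11, 12, 15, 27] hi=[30, 40, 45, 47] -> (len(lo)=4, len(hi)=4, max(lo)=27)

Answer: (1,0,47) (1,1,27) (2,1,40) (2,2,27) (3,2,40) (3,3,30) (4,3,30) (4,4,27)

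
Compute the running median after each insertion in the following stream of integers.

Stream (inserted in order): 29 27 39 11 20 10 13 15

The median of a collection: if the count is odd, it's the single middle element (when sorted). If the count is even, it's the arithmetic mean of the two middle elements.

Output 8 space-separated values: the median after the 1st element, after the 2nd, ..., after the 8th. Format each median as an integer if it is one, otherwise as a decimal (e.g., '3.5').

Step 1: insert 29 -> lo=[29] (size 1, max 29) hi=[] (size 0) -> median=29
Step 2: insert 27 -> lo=[27] (size 1, max 27) hi=[29] (size 1, min 29) -> median=28
Step 3: insert 39 -> lo=[27, 29] (size 2, max 29) hi=[39] (size 1, min 39) -> median=29
Step 4: insert 11 -> lo=[11, 27] (size 2, max 27) hi=[29, 39] (size 2, min 29) -> median=28
Step 5: insert 20 -> lo=[11, 20, 27] (size 3, max 27) hi=[29, 39] (size 2, min 29) -> median=27
Step 6: insert 10 -> lo=[10, 11, 20] (size 3, max 20) hi=[27, 29, 39] (size 3, min 27) -> median=23.5
Step 7: insert 13 -> lo=[10, 11, 13, 20] (size 4, max 20) hi=[27, 29, 39] (size 3, min 27) -> median=20
Step 8: insert 15 -> lo=[10, 11, 13, 15] (size 4, max 15) hi=[20, 27, 29, 39] (size 4, min 20) -> median=17.5

Answer: 29 28 29 28 27 23.5 20 17.5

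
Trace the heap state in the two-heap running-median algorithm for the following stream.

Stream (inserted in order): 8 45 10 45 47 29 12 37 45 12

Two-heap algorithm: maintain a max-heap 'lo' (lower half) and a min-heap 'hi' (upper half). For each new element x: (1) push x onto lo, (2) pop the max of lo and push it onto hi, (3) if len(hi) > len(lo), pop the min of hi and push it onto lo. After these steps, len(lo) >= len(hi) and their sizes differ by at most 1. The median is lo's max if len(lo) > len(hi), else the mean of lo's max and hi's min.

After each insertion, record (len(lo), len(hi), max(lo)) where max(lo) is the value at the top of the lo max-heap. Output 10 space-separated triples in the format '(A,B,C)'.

Step 1: insert 8 -> lo=[8] hi=[] -> (len(lo)=1, len(hi)=0, max(lo)=8)
Step 2: insert 45 -> lo=[8] hi=[45] -> (len(lo)=1, len(hi)=1, max(lo)=8)
Step 3: insert 10 -> lo=[8, 10] hi=[45] -> (len(lo)=2, len(hi)=1, max(lo)=10)
Step 4: insert 45 -> lo=[8, 10] hi=[45, 45] -> (len(lo)=2, len(hi)=2, max(lo)=10)
Step 5: insert 47 -> lo=[8, 10, 45] hi=[45, 47] -> (len(lo)=3, len(hi)=2, max(lo)=45)
Step 6: insert 29 -> lo=[8, 10, 29] hi=[45, 45, 47] -> (len(lo)=3, len(hi)=3, max(lo)=29)
Step 7: insert 12 -> lo=[8, 10, 12, 29] hi=[45, 45, 47] -> (len(lo)=4, len(hi)=3, max(lo)=29)
Step 8: insert 37 -> lo=[8, 10, 12, 29] hi=[37, 45, 45, 47] -> (len(lo)=4, len(hi)=4, max(lo)=29)
Step 9: insert 45 -> lo=[8, 10, 12, 29, 37] hi=[45, 45, 45, 47] -> (len(lo)=5, len(hi)=4, max(lo)=37)
Step 10: insert 12 -> lo=[8, 10, 12, 12, 29] hi=[37, 45, 45, 45, 47] -> (len(lo)=5, len(hi)=5, max(lo)=29)

Answer: (1,0,8) (1,1,8) (2,1,10) (2,2,10) (3,2,45) (3,3,29) (4,3,29) (4,4,29) (5,4,37) (5,5,29)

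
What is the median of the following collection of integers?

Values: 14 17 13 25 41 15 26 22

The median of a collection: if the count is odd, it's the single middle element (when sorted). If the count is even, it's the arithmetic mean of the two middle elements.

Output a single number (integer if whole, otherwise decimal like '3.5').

Answer: 19.5

Derivation:
Step 1: insert 14 -> lo=[14] (size 1, max 14) hi=[] (size 0) -> median=14
Step 2: insert 17 -> lo=[14] (size 1, max 14) hi=[17] (size 1, min 17) -> median=15.5
Step 3: insert 13 -> lo=[13, 14] (size 2, max 14) hi=[17] (size 1, min 17) -> median=14
Step 4: insert 25 -> lo=[13, 14] (size 2, max 14) hi=[17, 25] (size 2, min 17) -> median=15.5
Step 5: insert 41 -> lo=[13, 14, 17] (size 3, max 17) hi=[25, 41] (size 2, min 25) -> median=17
Step 6: insert 15 -> lo=[13, 14, 15] (size 3, max 15) hi=[17, 25, 41] (size 3, min 17) -> median=16
Step 7: insert 26 -> lo=[13, 14, 15, 17] (size 4, max 17) hi=[25, 26, 41] (size 3, min 25) -> median=17
Step 8: insert 22 -> lo=[13, 14, 15, 17] (size 4, max 17) hi=[22, 25, 26, 41] (size 4, min 22) -> median=19.5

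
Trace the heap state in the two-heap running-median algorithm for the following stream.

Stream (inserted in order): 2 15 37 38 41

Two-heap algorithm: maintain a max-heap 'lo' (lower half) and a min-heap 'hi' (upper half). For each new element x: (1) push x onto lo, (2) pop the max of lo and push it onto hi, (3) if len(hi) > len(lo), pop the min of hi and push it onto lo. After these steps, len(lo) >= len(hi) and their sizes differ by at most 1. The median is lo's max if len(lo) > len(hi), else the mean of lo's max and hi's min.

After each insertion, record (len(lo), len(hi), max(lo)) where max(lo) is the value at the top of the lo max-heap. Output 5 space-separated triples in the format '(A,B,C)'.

Step 1: insert 2 -> lo=[2] hi=[] -> (len(lo)=1, len(hi)=0, max(lo)=2)
Step 2: insert 15 -> lo=[2] hi=[15] -> (len(lo)=1, len(hi)=1, max(lo)=2)
Step 3: insert 37 -> lo=[2, 15] hi=[37] -> (len(lo)=2, len(hi)=1, max(lo)=15)
Step 4: insert 38 -> lo=[2, 15] hi=[37, 38] -> (len(lo)=2, len(hi)=2, max(lo)=15)
Step 5: insert 41 -> lo=[2, 15, 37] hi=[38, 41] -> (len(lo)=3, len(hi)=2, max(lo)=37)

Answer: (1,0,2) (1,1,2) (2,1,15) (2,2,15) (3,2,37)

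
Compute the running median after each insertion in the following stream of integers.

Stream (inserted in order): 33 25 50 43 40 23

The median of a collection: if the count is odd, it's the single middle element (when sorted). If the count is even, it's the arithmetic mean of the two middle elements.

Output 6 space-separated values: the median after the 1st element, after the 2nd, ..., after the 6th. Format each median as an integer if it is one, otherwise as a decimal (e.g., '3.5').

Step 1: insert 33 -> lo=[33] (size 1, max 33) hi=[] (size 0) -> median=33
Step 2: insert 25 -> lo=[25] (size 1, max 25) hi=[33] (size 1, min 33) -> median=29
Step 3: insert 50 -> lo=[25, 33] (size 2, max 33) hi=[50] (size 1, min 50) -> median=33
Step 4: insert 43 -> lo=[25, 33] (size 2, max 33) hi=[43, 50] (size 2, min 43) -> median=38
Step 5: insert 40 -> lo=[25, 33, 40] (size 3, max 40) hi=[43, 50] (size 2, min 43) -> median=40
Step 6: insert 23 -> lo=[23, 25, 33] (size 3, max 33) hi=[40, 43, 50] (size 3, min 40) -> median=36.5

Answer: 33 29 33 38 40 36.5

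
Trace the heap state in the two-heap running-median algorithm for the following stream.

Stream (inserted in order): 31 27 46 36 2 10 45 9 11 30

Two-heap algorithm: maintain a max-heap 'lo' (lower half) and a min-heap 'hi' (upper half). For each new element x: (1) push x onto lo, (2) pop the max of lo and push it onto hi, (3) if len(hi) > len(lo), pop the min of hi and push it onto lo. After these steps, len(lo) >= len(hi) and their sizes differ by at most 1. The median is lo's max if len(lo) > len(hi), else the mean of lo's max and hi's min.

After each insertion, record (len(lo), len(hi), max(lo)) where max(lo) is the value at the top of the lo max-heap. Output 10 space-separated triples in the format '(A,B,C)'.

Answer: (1,0,31) (1,1,27) (2,1,31) (2,2,31) (3,2,31) (3,3,27) (4,3,31) (4,4,27) (5,4,27) (5,5,27)

Derivation:
Step 1: insert 31 -> lo=[31] hi=[] -> (len(lo)=1, len(hi)=0, max(lo)=31)
Step 2: insert 27 -> lo=[27] hi=[31] -> (len(lo)=1, len(hi)=1, max(lo)=27)
Step 3: insert 46 -> lo=[27, 31] hi=[46] -> (len(lo)=2, len(hi)=1, max(lo)=31)
Step 4: insert 36 -> lo=[27, 31] hi=[36, 46] -> (len(lo)=2, len(hi)=2, max(lo)=31)
Step 5: insert 2 -> lo=[2, 27, 31] hi=[36, 46] -> (len(lo)=3, len(hi)=2, max(lo)=31)
Step 6: insert 10 -> lo=[2, 10, 27] hi=[31, 36, 46] -> (len(lo)=3, len(hi)=3, max(lo)=27)
Step 7: insert 45 -> lo=[2, 10, 27, 31] hi=[36, 45, 46] -> (len(lo)=4, len(hi)=3, max(lo)=31)
Step 8: insert 9 -> lo=[2, 9, 10, 27] hi=[31, 36, 45, 46] -> (len(lo)=4, len(hi)=4, max(lo)=27)
Step 9: insert 11 -> lo=[2, 9, 10, 11, 27] hi=[31, 36, 45, 46] -> (len(lo)=5, len(hi)=4, max(lo)=27)
Step 10: insert 30 -> lo=[2, 9, 10, 11, 27] hi=[30, 31, 36, 45, 46] -> (len(lo)=5, len(hi)=5, max(lo)=27)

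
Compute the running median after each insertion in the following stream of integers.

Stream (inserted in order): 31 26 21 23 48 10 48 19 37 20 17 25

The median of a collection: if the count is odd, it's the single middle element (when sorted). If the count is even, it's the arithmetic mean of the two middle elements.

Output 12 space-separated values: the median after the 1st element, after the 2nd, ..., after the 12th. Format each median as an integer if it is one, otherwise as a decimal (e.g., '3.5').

Step 1: insert 31 -> lo=[31] (size 1, max 31) hi=[] (size 0) -> median=31
Step 2: insert 26 -> lo=[26] (size 1, max 26) hi=[31] (size 1, min 31) -> median=28.5
Step 3: insert 21 -> lo=[21, 26] (size 2, max 26) hi=[31] (size 1, min 31) -> median=26
Step 4: insert 23 -> lo=[21, 23] (size 2, max 23) hi=[26, 31] (size 2, min 26) -> median=24.5
Step 5: insert 48 -> lo=[21, 23, 26] (size 3, max 26) hi=[31, 48] (size 2, min 31) -> median=26
Step 6: insert 10 -> lo=[10, 21, 23] (size 3, max 23) hi=[26, 31, 48] (size 3, min 26) -> median=24.5
Step 7: insert 48 -> lo=[10, 21, 23, 26] (size 4, max 26) hi=[31, 48, 48] (size 3, min 31) -> median=26
Step 8: insert 19 -> lo=[10, 19, 21, 23] (size 4, max 23) hi=[26, 31, 48, 48] (size 4, min 26) -> median=24.5
Step 9: insert 37 -> lo=[10, 19, 21, 23, 26] (size 5, max 26) hi=[31, 37, 48, 48] (size 4, min 31) -> median=26
Step 10: insert 20 -> lo=[10, 19, 20, 21, 23] (size 5, max 23) hi=[26, 31, 37, 48, 48] (size 5, min 26) -> median=24.5
Step 11: insert 17 -> lo=[10, 17, 19, 20, 21, 23] (size 6, max 23) hi=[26, 31, 37, 48, 48] (size 5, min 26) -> median=23
Step 12: insert 25 -> lo=[10, 17, 19, 20, 21, 23] (size 6, max 23) hi=[25, 26, 31, 37, 48, 48] (size 6, min 25) -> median=24

Answer: 31 28.5 26 24.5 26 24.5 26 24.5 26 24.5 23 24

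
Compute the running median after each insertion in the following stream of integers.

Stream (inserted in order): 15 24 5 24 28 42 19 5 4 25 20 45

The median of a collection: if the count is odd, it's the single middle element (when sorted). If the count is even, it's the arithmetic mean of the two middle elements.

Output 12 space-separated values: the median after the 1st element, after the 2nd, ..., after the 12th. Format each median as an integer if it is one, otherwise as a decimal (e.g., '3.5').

Step 1: insert 15 -> lo=[15] (size 1, max 15) hi=[] (size 0) -> median=15
Step 2: insert 24 -> lo=[15] (size 1, max 15) hi=[24] (size 1, min 24) -> median=19.5
Step 3: insert 5 -> lo=[5, 15] (size 2, max 15) hi=[24] (size 1, min 24) -> median=15
Step 4: insert 24 -> lo=[5, 15] (size 2, max 15) hi=[24, 24] (size 2, min 24) -> median=19.5
Step 5: insert 28 -> lo=[5, 15, 24] (size 3, max 24) hi=[24, 28] (size 2, min 24) -> median=24
Step 6: insert 42 -> lo=[5, 15, 24] (size 3, max 24) hi=[24, 28, 42] (size 3, min 24) -> median=24
Step 7: insert 19 -> lo=[5, 15, 19, 24] (size 4, max 24) hi=[24, 28, 42] (size 3, min 24) -> median=24
Step 8: insert 5 -> lo=[5, 5, 15, 19] (size 4, max 19) hi=[24, 24, 28, 42] (size 4, min 24) -> median=21.5
Step 9: insert 4 -> lo=[4, 5, 5, 15, 19] (size 5, max 19) hi=[24, 24, 28, 42] (size 4, min 24) -> median=19
Step 10: insert 25 -> lo=[4, 5, 5, 15, 19] (size 5, max 19) hi=[24, 24, 25, 28, 42] (size 5, min 24) -> median=21.5
Step 11: insert 20 -> lo=[4, 5, 5, 15, 19, 20] (size 6, max 20) hi=[24, 24, 25, 28, 42] (size 5, min 24) -> median=20
Step 12: insert 45 -> lo=[4, 5, 5, 15, 19, 20] (size 6, max 20) hi=[24, 24, 25, 28, 42, 45] (size 6, min 24) -> median=22

Answer: 15 19.5 15 19.5 24 24 24 21.5 19 21.5 20 22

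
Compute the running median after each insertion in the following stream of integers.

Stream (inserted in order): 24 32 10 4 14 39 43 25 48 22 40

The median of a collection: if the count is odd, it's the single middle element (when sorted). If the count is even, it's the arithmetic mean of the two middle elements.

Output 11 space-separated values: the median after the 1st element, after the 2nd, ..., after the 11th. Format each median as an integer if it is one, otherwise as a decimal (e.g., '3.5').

Answer: 24 28 24 17 14 19 24 24.5 25 24.5 25

Derivation:
Step 1: insert 24 -> lo=[24] (size 1, max 24) hi=[] (size 0) -> median=24
Step 2: insert 32 -> lo=[24] (size 1, max 24) hi=[32] (size 1, min 32) -> median=28
Step 3: insert 10 -> lo=[10, 24] (size 2, max 24) hi=[32] (size 1, min 32) -> median=24
Step 4: insert 4 -> lo=[4, 10] (size 2, max 10) hi=[24, 32] (size 2, min 24) -> median=17
Step 5: insert 14 -> lo=[4, 10, 14] (size 3, max 14) hi=[24, 32] (size 2, min 24) -> median=14
Step 6: insert 39 -> lo=[4, 10, 14] (size 3, max 14) hi=[24, 32, 39] (size 3, min 24) -> median=19
Step 7: insert 43 -> lo=[4, 10, 14, 24] (size 4, max 24) hi=[32, 39, 43] (size 3, min 32) -> median=24
Step 8: insert 25 -> lo=[4, 10, 14, 24] (size 4, max 24) hi=[25, 32, 39, 43] (size 4, min 25) -> median=24.5
Step 9: insert 48 -> lo=[4, 10, 14, 24, 25] (size 5, max 25) hi=[32, 39, 43, 48] (size 4, min 32) -> median=25
Step 10: insert 22 -> lo=[4, 10, 14, 22, 24] (size 5, max 24) hi=[25, 32, 39, 43, 48] (size 5, min 25) -> median=24.5
Step 11: insert 40 -> lo=[4, 10, 14, 22, 24, 25] (size 6, max 25) hi=[32, 39, 40, 43, 48] (size 5, min 32) -> median=25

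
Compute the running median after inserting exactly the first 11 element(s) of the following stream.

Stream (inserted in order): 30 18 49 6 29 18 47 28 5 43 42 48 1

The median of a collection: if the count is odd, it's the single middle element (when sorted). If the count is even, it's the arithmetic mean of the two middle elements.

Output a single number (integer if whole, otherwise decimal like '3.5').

Step 1: insert 30 -> lo=[30] (size 1, max 30) hi=[] (size 0) -> median=30
Step 2: insert 18 -> lo=[18] (size 1, max 18) hi=[30] (size 1, min 30) -> median=24
Step 3: insert 49 -> lo=[18, 30] (size 2, max 30) hi=[49] (size 1, min 49) -> median=30
Step 4: insert 6 -> lo=[6, 18] (size 2, max 18) hi=[30, 49] (size 2, min 30) -> median=24
Step 5: insert 29 -> lo=[6, 18, 29] (size 3, max 29) hi=[30, 49] (size 2, min 30) -> median=29
Step 6: insert 18 -> lo=[6, 18, 18] (size 3, max 18) hi=[29, 30, 49] (size 3, min 29) -> median=23.5
Step 7: insert 47 -> lo=[6, 18, 18, 29] (size 4, max 29) hi=[30, 47, 49] (size 3, min 30) -> median=29
Step 8: insert 28 -> lo=[6, 18, 18, 28] (size 4, max 28) hi=[29, 30, 47, 49] (size 4, min 29) -> median=28.5
Step 9: insert 5 -> lo=[5, 6, 18, 18, 28] (size 5, max 28) hi=[29, 30, 47, 49] (size 4, min 29) -> median=28
Step 10: insert 43 -> lo=[5, 6, 18, 18, 28] (size 5, max 28) hi=[29, 30, 43, 47, 49] (size 5, min 29) -> median=28.5
Step 11: insert 42 -> lo=[5, 6, 18, 18, 28, 29] (size 6, max 29) hi=[30, 42, 43, 47, 49] (size 5, min 30) -> median=29

Answer: 29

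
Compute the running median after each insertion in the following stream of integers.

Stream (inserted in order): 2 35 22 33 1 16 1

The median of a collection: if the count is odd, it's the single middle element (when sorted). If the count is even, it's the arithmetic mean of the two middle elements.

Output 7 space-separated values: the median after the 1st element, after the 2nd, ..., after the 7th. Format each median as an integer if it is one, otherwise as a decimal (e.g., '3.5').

Step 1: insert 2 -> lo=[2] (size 1, max 2) hi=[] (size 0) -> median=2
Step 2: insert 35 -> lo=[2] (size 1, max 2) hi=[35] (size 1, min 35) -> median=18.5
Step 3: insert 22 -> lo=[2, 22] (size 2, max 22) hi=[35] (size 1, min 35) -> median=22
Step 4: insert 33 -> lo=[2, 22] (size 2, max 22) hi=[33, 35] (size 2, min 33) -> median=27.5
Step 5: insert 1 -> lo=[1, 2, 22] (size 3, max 22) hi=[33, 35] (size 2, min 33) -> median=22
Step 6: insert 16 -> lo=[1, 2, 16] (size 3, max 16) hi=[22, 33, 35] (size 3, min 22) -> median=19
Step 7: insert 1 -> lo=[1, 1, 2, 16] (size 4, max 16) hi=[22, 33, 35] (size 3, min 22) -> median=16

Answer: 2 18.5 22 27.5 22 19 16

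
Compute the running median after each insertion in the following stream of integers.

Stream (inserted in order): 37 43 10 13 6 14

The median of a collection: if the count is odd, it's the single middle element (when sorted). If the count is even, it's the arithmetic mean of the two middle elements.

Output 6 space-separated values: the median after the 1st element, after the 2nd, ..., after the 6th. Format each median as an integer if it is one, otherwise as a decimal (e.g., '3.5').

Step 1: insert 37 -> lo=[37] (size 1, max 37) hi=[] (size 0) -> median=37
Step 2: insert 43 -> lo=[37] (size 1, max 37) hi=[43] (size 1, min 43) -> median=40
Step 3: insert 10 -> lo=[10, 37] (size 2, max 37) hi=[43] (size 1, min 43) -> median=37
Step 4: insert 13 -> lo=[10, 13] (size 2, max 13) hi=[37, 43] (size 2, min 37) -> median=25
Step 5: insert 6 -> lo=[6, 10, 13] (size 3, max 13) hi=[37, 43] (size 2, min 37) -> median=13
Step 6: insert 14 -> lo=[6, 10, 13] (size 3, max 13) hi=[14, 37, 43] (size 3, min 14) -> median=13.5

Answer: 37 40 37 25 13 13.5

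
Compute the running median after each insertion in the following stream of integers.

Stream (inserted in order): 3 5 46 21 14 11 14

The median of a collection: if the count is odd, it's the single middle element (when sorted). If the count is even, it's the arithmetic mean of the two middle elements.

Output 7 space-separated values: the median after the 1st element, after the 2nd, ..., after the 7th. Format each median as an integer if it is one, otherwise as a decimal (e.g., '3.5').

Step 1: insert 3 -> lo=[3] (size 1, max 3) hi=[] (size 0) -> median=3
Step 2: insert 5 -> lo=[3] (size 1, max 3) hi=[5] (size 1, min 5) -> median=4
Step 3: insert 46 -> lo=[3, 5] (size 2, max 5) hi=[46] (size 1, min 46) -> median=5
Step 4: insert 21 -> lo=[3, 5] (size 2, max 5) hi=[21, 46] (size 2, min 21) -> median=13
Step 5: insert 14 -> lo=[3, 5, 14] (size 3, max 14) hi=[21, 46] (size 2, min 21) -> median=14
Step 6: insert 11 -> lo=[3, 5, 11] (size 3, max 11) hi=[14, 21, 46] (size 3, min 14) -> median=12.5
Step 7: insert 14 -> lo=[3, 5, 11, 14] (size 4, max 14) hi=[14, 21, 46] (size 3, min 14) -> median=14

Answer: 3 4 5 13 14 12.5 14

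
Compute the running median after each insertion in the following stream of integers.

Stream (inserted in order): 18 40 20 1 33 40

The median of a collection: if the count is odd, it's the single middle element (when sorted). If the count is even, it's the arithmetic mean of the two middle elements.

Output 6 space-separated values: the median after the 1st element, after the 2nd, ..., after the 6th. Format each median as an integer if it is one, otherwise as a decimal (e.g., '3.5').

Answer: 18 29 20 19 20 26.5

Derivation:
Step 1: insert 18 -> lo=[18] (size 1, max 18) hi=[] (size 0) -> median=18
Step 2: insert 40 -> lo=[18] (size 1, max 18) hi=[40] (size 1, min 40) -> median=29
Step 3: insert 20 -> lo=[18, 20] (size 2, max 20) hi=[40] (size 1, min 40) -> median=20
Step 4: insert 1 -> lo=[1, 18] (size 2, max 18) hi=[20, 40] (size 2, min 20) -> median=19
Step 5: insert 33 -> lo=[1, 18, 20] (size 3, max 20) hi=[33, 40] (size 2, min 33) -> median=20
Step 6: insert 40 -> lo=[1, 18, 20] (size 3, max 20) hi=[33, 40, 40] (size 3, min 33) -> median=26.5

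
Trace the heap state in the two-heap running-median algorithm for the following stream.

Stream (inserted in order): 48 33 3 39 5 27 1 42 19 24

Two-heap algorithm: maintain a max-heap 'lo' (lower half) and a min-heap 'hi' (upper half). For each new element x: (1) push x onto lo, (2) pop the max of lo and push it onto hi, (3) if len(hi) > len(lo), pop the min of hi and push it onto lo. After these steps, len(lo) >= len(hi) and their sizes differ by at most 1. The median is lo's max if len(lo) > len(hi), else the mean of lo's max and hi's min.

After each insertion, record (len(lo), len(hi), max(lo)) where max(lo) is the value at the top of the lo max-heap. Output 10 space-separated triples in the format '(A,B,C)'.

Answer: (1,0,48) (1,1,33) (2,1,33) (2,2,33) (3,2,33) (3,3,27) (4,3,27) (4,4,27) (5,4,27) (5,5,24)

Derivation:
Step 1: insert 48 -> lo=[48] hi=[] -> (len(lo)=1, len(hi)=0, max(lo)=48)
Step 2: insert 33 -> lo=[33] hi=[48] -> (len(lo)=1, len(hi)=1, max(lo)=33)
Step 3: insert 3 -> lo=[3, 33] hi=[48] -> (len(lo)=2, len(hi)=1, max(lo)=33)
Step 4: insert 39 -> lo=[3, 33] hi=[39, 48] -> (len(lo)=2, len(hi)=2, max(lo)=33)
Step 5: insert 5 -> lo=[3, 5, 33] hi=[39, 48] -> (len(lo)=3, len(hi)=2, max(lo)=33)
Step 6: insert 27 -> lo=[3, 5, 27] hi=[33, 39, 48] -> (len(lo)=3, len(hi)=3, max(lo)=27)
Step 7: insert 1 -> lo=[1, 3, 5, 27] hi=[33, 39, 48] -> (len(lo)=4, len(hi)=3, max(lo)=27)
Step 8: insert 42 -> lo=[1, 3, 5, 27] hi=[33, 39, 42, 48] -> (len(lo)=4, len(hi)=4, max(lo)=27)
Step 9: insert 19 -> lo=[1, 3, 5, 19, 27] hi=[33, 39, 42, 48] -> (len(lo)=5, len(hi)=4, max(lo)=27)
Step 10: insert 24 -> lo=[1, 3, 5, 19, 24] hi=[27, 33, 39, 42, 48] -> (len(lo)=5, len(hi)=5, max(lo)=24)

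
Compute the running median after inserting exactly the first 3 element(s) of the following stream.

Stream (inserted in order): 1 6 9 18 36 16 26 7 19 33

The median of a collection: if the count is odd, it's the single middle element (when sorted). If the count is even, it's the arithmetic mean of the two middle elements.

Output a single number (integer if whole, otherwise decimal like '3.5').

Answer: 6

Derivation:
Step 1: insert 1 -> lo=[1] (size 1, max 1) hi=[] (size 0) -> median=1
Step 2: insert 6 -> lo=[1] (size 1, max 1) hi=[6] (size 1, min 6) -> median=3.5
Step 3: insert 9 -> lo=[1, 6] (size 2, max 6) hi=[9] (size 1, min 9) -> median=6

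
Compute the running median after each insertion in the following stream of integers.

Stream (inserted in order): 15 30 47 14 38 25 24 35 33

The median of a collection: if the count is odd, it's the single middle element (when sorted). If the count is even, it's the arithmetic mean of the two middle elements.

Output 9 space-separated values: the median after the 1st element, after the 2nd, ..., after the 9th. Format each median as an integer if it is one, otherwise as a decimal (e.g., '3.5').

Step 1: insert 15 -> lo=[15] (size 1, max 15) hi=[] (size 0) -> median=15
Step 2: insert 30 -> lo=[15] (size 1, max 15) hi=[30] (size 1, min 30) -> median=22.5
Step 3: insert 47 -> lo=[15, 30] (size 2, max 30) hi=[47] (size 1, min 47) -> median=30
Step 4: insert 14 -> lo=[14, 15] (size 2, max 15) hi=[30, 47] (size 2, min 30) -> median=22.5
Step 5: insert 38 -> lo=[14, 15, 30] (size 3, max 30) hi=[38, 47] (size 2, min 38) -> median=30
Step 6: insert 25 -> lo=[14, 15, 25] (size 3, max 25) hi=[30, 38, 47] (size 3, min 30) -> median=27.5
Step 7: insert 24 -> lo=[14, 15, 24, 25] (size 4, max 25) hi=[30, 38, 47] (size 3, min 30) -> median=25
Step 8: insert 35 -> lo=[14, 15, 24, 25] (size 4, max 25) hi=[30, 35, 38, 47] (size 4, min 30) -> median=27.5
Step 9: insert 33 -> lo=[14, 15, 24, 25, 30] (size 5, max 30) hi=[33, 35, 38, 47] (size 4, min 33) -> median=30

Answer: 15 22.5 30 22.5 30 27.5 25 27.5 30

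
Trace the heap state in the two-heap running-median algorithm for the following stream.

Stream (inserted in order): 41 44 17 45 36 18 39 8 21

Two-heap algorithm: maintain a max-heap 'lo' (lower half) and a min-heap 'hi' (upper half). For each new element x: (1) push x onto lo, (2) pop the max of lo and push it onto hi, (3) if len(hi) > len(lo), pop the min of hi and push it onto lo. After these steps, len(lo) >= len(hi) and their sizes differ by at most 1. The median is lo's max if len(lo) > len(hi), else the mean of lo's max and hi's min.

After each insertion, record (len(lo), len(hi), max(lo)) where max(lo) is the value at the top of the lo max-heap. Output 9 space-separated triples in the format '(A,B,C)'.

Step 1: insert 41 -> lo=[41] hi=[] -> (len(lo)=1, len(hi)=0, max(lo)=41)
Step 2: insert 44 -> lo=[41] hi=[44] -> (len(lo)=1, len(hi)=1, max(lo)=41)
Step 3: insert 17 -> lo=[17, 41] hi=[44] -> (len(lo)=2, len(hi)=1, max(lo)=41)
Step 4: insert 45 -> lo=[17, 41] hi=[44, 45] -> (len(lo)=2, len(hi)=2, max(lo)=41)
Step 5: insert 36 -> lo=[17, 36, 41] hi=[44, 45] -> (len(lo)=3, len(hi)=2, max(lo)=41)
Step 6: insert 18 -> lo=[17, 18, 36] hi=[41, 44, 45] -> (len(lo)=3, len(hi)=3, max(lo)=36)
Step 7: insert 39 -> lo=[17, 18, 36, 39] hi=[41, 44, 45] -> (len(lo)=4, len(hi)=3, max(lo)=39)
Step 8: insert 8 -> lo=[8, 17, 18, 36] hi=[39, 41, 44, 45] -> (len(lo)=4, len(hi)=4, max(lo)=36)
Step 9: insert 21 -> lo=[8, 17, 18, 21, 36] hi=[39, 41, 44, 45] -> (len(lo)=5, len(hi)=4, max(lo)=36)

Answer: (1,0,41) (1,1,41) (2,1,41) (2,2,41) (3,2,41) (3,3,36) (4,3,39) (4,4,36) (5,4,36)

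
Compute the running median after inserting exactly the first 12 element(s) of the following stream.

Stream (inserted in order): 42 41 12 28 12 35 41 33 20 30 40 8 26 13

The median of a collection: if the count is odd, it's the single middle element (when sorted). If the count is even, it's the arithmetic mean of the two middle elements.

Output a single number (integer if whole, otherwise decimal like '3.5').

Step 1: insert 42 -> lo=[42] (size 1, max 42) hi=[] (size 0) -> median=42
Step 2: insert 41 -> lo=[41] (size 1, max 41) hi=[42] (size 1, min 42) -> median=41.5
Step 3: insert 12 -> lo=[12, 41] (size 2, max 41) hi=[42] (size 1, min 42) -> median=41
Step 4: insert 28 -> lo=[12, 28] (size 2, max 28) hi=[41, 42] (size 2, min 41) -> median=34.5
Step 5: insert 12 -> lo=[12, 12, 28] (size 3, max 28) hi=[41, 42] (size 2, min 41) -> median=28
Step 6: insert 35 -> lo=[12, 12, 28] (size 3, max 28) hi=[35, 41, 42] (size 3, min 35) -> median=31.5
Step 7: insert 41 -> lo=[12, 12, 28, 35] (size 4, max 35) hi=[41, 41, 42] (size 3, min 41) -> median=35
Step 8: insert 33 -> lo=[12, 12, 28, 33] (size 4, max 33) hi=[35, 41, 41, 42] (size 4, min 35) -> median=34
Step 9: insert 20 -> lo=[12, 12, 20, 28, 33] (size 5, max 33) hi=[35, 41, 41, 42] (size 4, min 35) -> median=33
Step 10: insert 30 -> lo=[12, 12, 20, 28, 30] (size 5, max 30) hi=[33, 35, 41, 41, 42] (size 5, min 33) -> median=31.5
Step 11: insert 40 -> lo=[12, 12, 20, 28, 30, 33] (size 6, max 33) hi=[35, 40, 41, 41, 42] (size 5, min 35) -> median=33
Step 12: insert 8 -> lo=[8, 12, 12, 20, 28, 30] (size 6, max 30) hi=[33, 35, 40, 41, 41, 42] (size 6, min 33) -> median=31.5

Answer: 31.5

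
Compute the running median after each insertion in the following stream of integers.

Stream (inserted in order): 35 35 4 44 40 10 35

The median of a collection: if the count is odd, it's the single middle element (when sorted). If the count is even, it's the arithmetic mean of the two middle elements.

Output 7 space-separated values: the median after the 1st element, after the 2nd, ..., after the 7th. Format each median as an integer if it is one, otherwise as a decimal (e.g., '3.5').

Answer: 35 35 35 35 35 35 35

Derivation:
Step 1: insert 35 -> lo=[35] (size 1, max 35) hi=[] (size 0) -> median=35
Step 2: insert 35 -> lo=[35] (size 1, max 35) hi=[35] (size 1, min 35) -> median=35
Step 3: insert 4 -> lo=[4, 35] (size 2, max 35) hi=[35] (size 1, min 35) -> median=35
Step 4: insert 44 -> lo=[4, 35] (size 2, max 35) hi=[35, 44] (size 2, min 35) -> median=35
Step 5: insert 40 -> lo=[4, 35, 35] (size 3, max 35) hi=[40, 44] (size 2, min 40) -> median=35
Step 6: insert 10 -> lo=[4, 10, 35] (size 3, max 35) hi=[35, 40, 44] (size 3, min 35) -> median=35
Step 7: insert 35 -> lo=[4, 10, 35, 35] (size 4, max 35) hi=[35, 40, 44] (size 3, min 35) -> median=35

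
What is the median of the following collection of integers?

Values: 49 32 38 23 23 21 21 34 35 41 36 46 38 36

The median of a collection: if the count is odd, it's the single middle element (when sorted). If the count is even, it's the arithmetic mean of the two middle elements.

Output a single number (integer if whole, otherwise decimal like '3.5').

Step 1: insert 49 -> lo=[49] (size 1, max 49) hi=[] (size 0) -> median=49
Step 2: insert 32 -> lo=[32] (size 1, max 32) hi=[49] (size 1, min 49) -> median=40.5
Step 3: insert 38 -> lo=[32, 38] (size 2, max 38) hi=[49] (size 1, min 49) -> median=38
Step 4: insert 23 -> lo=[23, 32] (size 2, max 32) hi=[38, 49] (size 2, min 38) -> median=35
Step 5: insert 23 -> lo=[23, 23, 32] (size 3, max 32) hi=[38, 49] (size 2, min 38) -> median=32
Step 6: insert 21 -> lo=[21, 23, 23] (size 3, max 23) hi=[32, 38, 49] (size 3, min 32) -> median=27.5
Step 7: insert 21 -> lo=[21, 21, 23, 23] (size 4, max 23) hi=[32, 38, 49] (size 3, min 32) -> median=23
Step 8: insert 34 -> lo=[21, 21, 23, 23] (size 4, max 23) hi=[32, 34, 38, 49] (size 4, min 32) -> median=27.5
Step 9: insert 35 -> lo=[21, 21, 23, 23, 32] (size 5, max 32) hi=[34, 35, 38, 49] (size 4, min 34) -> median=32
Step 10: insert 41 -> lo=[21, 21, 23, 23, 32] (size 5, max 32) hi=[34, 35, 38, 41, 49] (size 5, min 34) -> median=33
Step 11: insert 36 -> lo=[21, 21, 23, 23, 32, 34] (size 6, max 34) hi=[35, 36, 38, 41, 49] (size 5, min 35) -> median=34
Step 12: insert 46 -> lo=[21, 21, 23, 23, 32, 34] (size 6, max 34) hi=[35, 36, 38, 41, 46, 49] (size 6, min 35) -> median=34.5
Step 13: insert 38 -> lo=[21, 21, 23, 23, 32, 34, 35] (size 7, max 35) hi=[36, 38, 38, 41, 46, 49] (size 6, min 36) -> median=35
Step 14: insert 36 -> lo=[21, 21, 23, 23, 32, 34, 35] (size 7, max 35) hi=[36, 36, 38, 38, 41, 46, 49] (size 7, min 36) -> median=35.5

Answer: 35.5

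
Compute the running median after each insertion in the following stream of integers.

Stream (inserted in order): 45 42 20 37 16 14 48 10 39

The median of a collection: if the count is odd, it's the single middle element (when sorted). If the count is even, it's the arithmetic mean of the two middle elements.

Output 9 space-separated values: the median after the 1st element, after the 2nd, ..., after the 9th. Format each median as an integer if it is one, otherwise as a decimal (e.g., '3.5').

Step 1: insert 45 -> lo=[45] (size 1, max 45) hi=[] (size 0) -> median=45
Step 2: insert 42 -> lo=[42] (size 1, max 42) hi=[45] (size 1, min 45) -> median=43.5
Step 3: insert 20 -> lo=[20, 42] (size 2, max 42) hi=[45] (size 1, min 45) -> median=42
Step 4: insert 37 -> lo=[20, 37] (size 2, max 37) hi=[42, 45] (size 2, min 42) -> median=39.5
Step 5: insert 16 -> lo=[16, 20, 37] (size 3, max 37) hi=[42, 45] (size 2, min 42) -> median=37
Step 6: insert 14 -> lo=[14, 16, 20] (size 3, max 20) hi=[37, 42, 45] (size 3, min 37) -> median=28.5
Step 7: insert 48 -> lo=[14, 16, 20, 37] (size 4, max 37) hi=[42, 45, 48] (size 3, min 42) -> median=37
Step 8: insert 10 -> lo=[10, 14, 16, 20] (size 4, max 20) hi=[37, 42, 45, 48] (size 4, min 37) -> median=28.5
Step 9: insert 39 -> lo=[10, 14, 16, 20, 37] (size 5, max 37) hi=[39, 42, 45, 48] (size 4, min 39) -> median=37

Answer: 45 43.5 42 39.5 37 28.5 37 28.5 37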